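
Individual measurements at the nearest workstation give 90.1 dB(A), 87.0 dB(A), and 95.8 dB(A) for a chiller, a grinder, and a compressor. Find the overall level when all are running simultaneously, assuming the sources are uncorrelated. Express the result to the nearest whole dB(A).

97 dB(A)

For uncorrelated sources the intensities add, so convert each level to linear form, sum, and take 10·log₁₀ of the total.
Σ 10^(L/10) = 10^(90.1/10) + 10^(87.0/10) + 10^(95.8/10) = 5.326e+09.
L_total = 10·log₁₀(5.326e+09) = 97.26 dB(A).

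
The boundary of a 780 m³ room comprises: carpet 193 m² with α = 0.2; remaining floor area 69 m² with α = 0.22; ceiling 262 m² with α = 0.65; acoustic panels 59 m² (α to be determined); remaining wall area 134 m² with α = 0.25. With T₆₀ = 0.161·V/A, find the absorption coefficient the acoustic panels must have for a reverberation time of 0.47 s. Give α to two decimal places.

Required total absorption A = 0.161·780/0.47 = 267.19 m².
Absorption from the other surfaces = 193·0.2 + 69·0.22 + 262·0.65 + 134·0.25 = 257.58 m², so the acoustic panels must supply 9.61 m² over 59 m².
α = 9.61/59 = 0.163.

0.16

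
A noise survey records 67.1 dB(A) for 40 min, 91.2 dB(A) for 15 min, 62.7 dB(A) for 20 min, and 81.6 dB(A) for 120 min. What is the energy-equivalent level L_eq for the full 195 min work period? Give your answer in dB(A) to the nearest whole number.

83 dB(A)

L_eq = 10·log₁₀[(1/T)·Σ tᵢ·10^(Lᵢ/10)] with T = 195 min.
Σ tᵢ·10^(Lᵢ/10) = 40·10^(67.1/10) + 15·10^(91.2/10) + 20·10^(62.7/10) + 120·10^(81.6/10) = 3.736e+10.
L_eq = 10·log₁₀(3.736e+10/195) = 82.82 dB(A).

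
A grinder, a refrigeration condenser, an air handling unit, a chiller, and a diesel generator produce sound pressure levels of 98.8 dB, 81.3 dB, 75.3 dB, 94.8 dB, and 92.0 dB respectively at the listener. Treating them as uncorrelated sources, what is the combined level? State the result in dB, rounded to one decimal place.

Incoherent sources combine by intensity addition: L_total = 10·log₁₀(Σ 10^(L_i/10)).
Σ 10^(L/10) = 10^(98.8/10) + 10^(81.3/10) + 10^(75.3/10) + 10^(94.8/10) + 10^(92.0/10) = 1.236e+10.
L_total = 10·log₁₀(1.236e+10) = 100.92 dB.

100.9 dB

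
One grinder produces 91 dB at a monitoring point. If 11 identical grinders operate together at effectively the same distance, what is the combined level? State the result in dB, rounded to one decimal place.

N identical incoherent sources raise the level by 10·log₁₀ N.
L_total = 91 + 10·log₁₀(11) = 91 + 10.414 = 101.41 dB.

101.4 dB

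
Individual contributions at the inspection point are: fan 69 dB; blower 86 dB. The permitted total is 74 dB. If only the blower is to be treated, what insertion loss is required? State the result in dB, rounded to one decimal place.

13.7 dB

Everything except the blower sums to 10^(69/10) = 7.943e+06 in linear terms, 69.00 dB.
The limit corresponds to 10^(74/10) = 2.512e+07; subtracting the fixed part leaves 1.718e+07 for the blower, i.e. 72.35 dB.
Required insertion loss = 86 − 72.35 = 13.65 dB.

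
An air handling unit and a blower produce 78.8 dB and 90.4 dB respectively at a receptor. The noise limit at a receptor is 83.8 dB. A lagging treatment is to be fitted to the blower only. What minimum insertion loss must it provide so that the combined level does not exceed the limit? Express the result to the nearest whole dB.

Fixed contribution from the other source: Σ 10^(L/10) = 10^(78.8/10) = 7.586e+07 (78.80 dB).
To meet 83.8 dB overall, the treated blower may contribute at most 10^(83.8/10) − 7.586e+07 = 1.640e+08, i.e. 82.15 dB.
Required insertion loss = 90.4 − 82.15 = 8.25 dB.

8 dB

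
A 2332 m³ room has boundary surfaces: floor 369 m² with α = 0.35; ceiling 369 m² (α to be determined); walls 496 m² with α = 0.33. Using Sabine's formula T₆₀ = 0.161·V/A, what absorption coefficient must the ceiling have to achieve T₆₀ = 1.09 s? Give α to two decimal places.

Required total absorption A = 0.161·2332/1.09 = 344.45 m².
Absorption from the other surfaces = 369·0.35 + 496·0.33 = 292.83 m², so the ceiling must supply 51.62 m² over 369 m².
α = 51.62/369 = 0.140.

0.14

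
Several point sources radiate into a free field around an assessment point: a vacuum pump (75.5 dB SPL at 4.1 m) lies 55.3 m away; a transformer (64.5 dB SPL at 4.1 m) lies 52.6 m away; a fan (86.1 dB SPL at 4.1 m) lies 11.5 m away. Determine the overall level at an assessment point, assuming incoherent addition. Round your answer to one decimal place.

77.2 dB SPL

First find each source's level at the receiver (point-source: −20·log₁₀(r/r_ref)), then combine on an intensity basis.
vacuum pump: 75.5 − 20·log₁₀(55.3/4.1) = 75.5 − 22.60 = 52.90 dB SPL.
transformer: 64.5 − 20·log₁₀(52.6/4.1) = 64.5 − 22.16 = 42.34 dB SPL.
fan: 86.1 − 20·log₁₀(11.5/4.1) = 86.1 − 8.96 = 77.14 dB SPL.
Σ 10^(L/10) = 5.199e+07 → L_total = 10·log₁₀(5.199e+07) = 77.16 dB SPL.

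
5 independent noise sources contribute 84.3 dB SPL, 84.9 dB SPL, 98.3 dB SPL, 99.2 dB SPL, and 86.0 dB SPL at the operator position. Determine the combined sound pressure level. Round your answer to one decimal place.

102.1 dB SPL

Incoherent sources combine by intensity addition: L_total = 10·log₁₀(Σ 10^(L_i/10)).
Σ 10^(L/10) = 10^(84.3/10) + 10^(84.9/10) + 10^(98.3/10) + 10^(99.2/10) + 10^(86.0/10) = 1.605e+10.
L_total = 10·log₁₀(1.605e+10) = 102.06 dB SPL.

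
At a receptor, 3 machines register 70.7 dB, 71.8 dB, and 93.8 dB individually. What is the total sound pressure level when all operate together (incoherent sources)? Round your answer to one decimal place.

93.8 dB

For uncorrelated sources the intensities add, so convert each level to linear form, sum, and take 10·log₁₀ of the total.
Σ 10^(L/10) = 10^(70.7/10) + 10^(71.8/10) + 10^(93.8/10) = 2.426e+09.
L_total = 10·log₁₀(2.426e+09) = 93.85 dB.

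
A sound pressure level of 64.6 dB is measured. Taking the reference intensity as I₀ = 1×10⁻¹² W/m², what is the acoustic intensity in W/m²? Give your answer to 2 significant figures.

L = 10·log₁₀(I/I₀) ⇒ I = I₀·10^(L/10) = 10⁻¹² × 10^6.46.

2.9e-06 W/m²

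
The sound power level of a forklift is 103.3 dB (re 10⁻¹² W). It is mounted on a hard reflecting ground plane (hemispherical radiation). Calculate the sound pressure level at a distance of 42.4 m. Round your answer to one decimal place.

62.8 dB

L_p = L_w − 10·log₁₀(2π·r²) with r = 42.4 m.
2π·r² = 1.13e+04 m², 10·log₁₀ of that is 40.529 dB.
L_p = 103.3 − 40.529 = 62.77 dB.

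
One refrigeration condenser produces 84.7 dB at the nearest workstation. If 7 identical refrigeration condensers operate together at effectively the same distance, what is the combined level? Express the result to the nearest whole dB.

93 dB

With 7 equal, uncorrelated contributions the intensity is 7× that of one unit, giving a rise of 10·log₁₀ 7.
L_total = 84.7 + 10·log₁₀(7) = 84.7 + 8.451 = 93.15 dB.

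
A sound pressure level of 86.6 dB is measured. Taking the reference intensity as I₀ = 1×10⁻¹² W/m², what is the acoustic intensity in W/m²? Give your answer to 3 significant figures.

L = 10·log₁₀(I/I₀) ⇒ I = I₀·10^(L/10) = 10⁻¹² × 10^8.66.

0.000457 W/m²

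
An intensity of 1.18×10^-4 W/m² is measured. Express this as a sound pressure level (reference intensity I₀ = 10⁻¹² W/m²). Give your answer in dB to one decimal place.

80.7 dB

I/I₀ = 1.18×10^-4/10⁻¹² = 1.18×10^8, and L = 10·log₁₀(I/I₀).
L = 10·(0.0719 + 8) = 80.72 dB.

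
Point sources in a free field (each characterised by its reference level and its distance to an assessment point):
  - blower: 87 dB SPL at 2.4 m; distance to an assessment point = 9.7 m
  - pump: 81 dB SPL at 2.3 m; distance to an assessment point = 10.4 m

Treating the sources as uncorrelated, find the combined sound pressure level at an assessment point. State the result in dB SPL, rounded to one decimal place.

Propagate each source to the receiver with L = L_ref − 20·log₁₀(r/r_ref), then add intensities.
blower: 87 − 20·log₁₀(9.7/2.4) = 87 − 12.13 = 74.87 dB SPL.
pump: 81 − 20·log₁₀(10.4/2.3) = 81 − 13.11 = 67.89 dB SPL.
Σ 10^(L/10) = 3.684e+07 → L_total = 10·log₁₀(3.684e+07) = 75.66 dB SPL.

75.7 dB SPL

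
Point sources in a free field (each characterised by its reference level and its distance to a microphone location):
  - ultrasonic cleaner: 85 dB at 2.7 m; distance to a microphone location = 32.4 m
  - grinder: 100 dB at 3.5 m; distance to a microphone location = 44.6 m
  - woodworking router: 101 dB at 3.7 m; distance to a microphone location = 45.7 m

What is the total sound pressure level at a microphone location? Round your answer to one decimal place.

81.7 dB

First find each source's level at the receiver (point-source: −20·log₁₀(r/r_ref)), then combine on an intensity basis.
ultrasonic cleaner: 85 − 20·log₁₀(32.4/2.7) = 85 − 21.58 = 63.42 dB.
grinder: 100 − 20·log₁₀(44.6/3.5) = 100 − 22.11 = 77.89 dB.
woodworking router: 101 − 20·log₁₀(45.7/3.7) = 101 − 21.83 = 79.17 dB.
Σ 10^(L/10) = 1.463e+08 → L_total = 10·log₁₀(1.463e+08) = 81.65 dB.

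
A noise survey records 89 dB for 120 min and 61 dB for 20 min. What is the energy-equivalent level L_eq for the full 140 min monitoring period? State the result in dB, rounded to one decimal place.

Weight each interval's intensity by its duration and average over T = 140 min:
Σ tᵢ·10^(Lᵢ/10) = 120·10^(89/10) + 20·10^(61/10) = 9.534e+10.
L_eq = 10·log₁₀(9.534e+10/140) = 88.33 dB.

88.3 dB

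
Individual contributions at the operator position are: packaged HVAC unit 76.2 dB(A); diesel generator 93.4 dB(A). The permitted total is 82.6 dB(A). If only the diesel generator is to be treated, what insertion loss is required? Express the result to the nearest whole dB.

The untreated sources together contribute 10^(76.2/10) = 4.169e+07, i.e. 76.20 dB(A).
To meet 82.6 dB(A) overall, the treated diesel generator may contribute at most 10^(82.6/10) − 4.169e+07 = 1.403e+08, i.e. 81.47 dB(A).
Required insertion loss = 93.4 − 81.47 = 11.93 dB.

12 dB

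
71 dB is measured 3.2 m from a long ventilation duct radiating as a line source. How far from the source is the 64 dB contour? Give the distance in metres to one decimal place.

The 7.0 dB drop corresponds to a distance ratio of 10^(7.0/10) for a line source.
r₂ = 3.2·10^((71−64)/10) = 3.2·10^(7.0/10) = 16.04 m.

16.0 m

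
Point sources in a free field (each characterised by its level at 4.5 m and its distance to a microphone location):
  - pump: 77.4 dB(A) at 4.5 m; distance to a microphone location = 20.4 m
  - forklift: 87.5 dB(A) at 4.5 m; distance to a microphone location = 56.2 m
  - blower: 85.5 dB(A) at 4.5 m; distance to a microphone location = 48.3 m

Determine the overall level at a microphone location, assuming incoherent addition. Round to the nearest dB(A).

Apply inverse-square spreading to bring every level to the receiver, then sum 10^(L/10).
pump: 77.4 − 20·log₁₀(20.4/4.5) = 77.4 − 13.13 = 64.27 dB(A).
forklift: 87.5 − 20·log₁₀(56.2/4.5) = 87.5 − 21.93 = 65.57 dB(A).
blower: 85.5 − 20·log₁₀(48.3/4.5) = 85.5 − 20.61 = 64.89 dB(A).
Σ 10^(L/10) = 9.359e+06 → L_total = 10·log₁₀(9.359e+06) = 69.71 dB(A).

70 dB(A)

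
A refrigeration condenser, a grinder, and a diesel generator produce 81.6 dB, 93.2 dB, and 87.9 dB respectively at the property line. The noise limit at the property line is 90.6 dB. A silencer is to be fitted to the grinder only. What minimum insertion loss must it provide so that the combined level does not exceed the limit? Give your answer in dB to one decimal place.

7.3 dB

Everything except the grinder sums to 10^(81.6/10) + 10^(87.9/10) = 7.611e+08 in linear terms, 88.81 dB.
The limit corresponds to 10^(90.6/10) = 1.148e+09; subtracting the fixed part leaves 3.870e+08 for the grinder, i.e. 85.88 dB.
Required insertion loss = 93.2 − 85.88 = 7.32 dB.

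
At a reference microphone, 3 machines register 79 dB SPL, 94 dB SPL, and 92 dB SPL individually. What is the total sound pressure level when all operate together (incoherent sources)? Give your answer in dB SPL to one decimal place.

For uncorrelated sources the intensities add, so convert each level to linear form, sum, and take 10·log₁₀ of the total.
Σ 10^(L/10) = 10^(79/10) + 10^(94/10) + 10^(92/10) = 4.176e+09.
L_total = 10·log₁₀(4.176e+09) = 96.21 dB SPL.

96.2 dB SPL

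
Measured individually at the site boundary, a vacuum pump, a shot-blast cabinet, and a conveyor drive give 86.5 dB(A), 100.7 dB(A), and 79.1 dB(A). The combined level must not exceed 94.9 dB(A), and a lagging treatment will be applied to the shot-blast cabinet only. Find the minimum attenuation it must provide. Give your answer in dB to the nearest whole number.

Everything except the shot-blast cabinet sums to 10^(86.5/10) + 10^(79.1/10) = 5.280e+08 in linear terms, 87.23 dB(A).
The limit corresponds to 10^(94.9/10) = 3.090e+09; subtracting the fixed part leaves 2.562e+09 for the shot-blast cabinet, i.e. 94.09 dB(A).
So the shot-blast cabinet must be reduced from 100.7 to 94.09 dB(A): IL = 6.61 dB.

7 dB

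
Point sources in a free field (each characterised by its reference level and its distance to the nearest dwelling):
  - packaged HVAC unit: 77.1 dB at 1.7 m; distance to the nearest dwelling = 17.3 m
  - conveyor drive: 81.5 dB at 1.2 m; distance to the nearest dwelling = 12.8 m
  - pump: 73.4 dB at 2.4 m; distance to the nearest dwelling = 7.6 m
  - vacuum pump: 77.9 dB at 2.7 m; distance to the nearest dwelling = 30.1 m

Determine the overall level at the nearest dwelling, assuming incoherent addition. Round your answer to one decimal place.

Propagate each source to the receiver with L = L_ref − 20·log₁₀(r/r_ref), then add intensities.
packaged HVAC unit: 77.1 − 20·log₁₀(17.3/1.7) = 77.1 − 20.15 = 56.95 dB.
conveyor drive: 81.5 − 20·log₁₀(12.8/1.2) = 81.5 − 20.56 = 60.94 dB.
pump: 73.4 − 20·log₁₀(7.6/2.4) = 73.4 − 10.01 = 63.39 dB.
vacuum pump: 77.9 − 20·log₁₀(30.1/2.7) = 77.9 − 20.94 = 56.96 dB.
Σ 10^(L/10) = 4.415e+06 → L_total = 10·log₁₀(4.415e+06) = 66.45 dB.

66.4 dB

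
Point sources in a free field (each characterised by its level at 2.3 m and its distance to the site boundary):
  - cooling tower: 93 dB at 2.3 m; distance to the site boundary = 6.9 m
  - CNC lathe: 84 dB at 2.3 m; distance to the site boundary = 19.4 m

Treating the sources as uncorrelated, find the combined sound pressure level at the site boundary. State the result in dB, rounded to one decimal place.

83.5 dB

Apply inverse-square spreading to bring every level to the receiver, then sum 10^(L/10).
cooling tower: 93 − 20·log₁₀(6.9/2.3) = 93 − 9.54 = 83.46 dB.
CNC lathe: 84 − 20·log₁₀(19.4/2.3) = 84 − 18.52 = 65.48 dB.
Σ 10^(L/10) = 2.252e+08 → L_total = 10·log₁₀(2.252e+08) = 83.53 dB.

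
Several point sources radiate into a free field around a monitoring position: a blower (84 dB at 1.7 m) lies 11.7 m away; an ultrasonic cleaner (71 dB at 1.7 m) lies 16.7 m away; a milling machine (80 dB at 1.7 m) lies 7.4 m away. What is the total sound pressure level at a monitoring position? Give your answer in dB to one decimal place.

70.3 dB

Apply inverse-square spreading to bring every level to the receiver, then sum 10^(L/10).
blower: 84 − 20·log₁₀(11.7/1.7) = 84 − 16.75 = 67.25 dB.
ultrasonic cleaner: 71 − 20·log₁₀(16.7/1.7) = 71 − 19.85 = 51.15 dB.
milling machine: 80 − 20·log₁₀(7.4/1.7) = 80 − 12.78 = 67.22 dB.
Σ 10^(L/10) = 1.071e+07 → L_total = 10·log₁₀(1.071e+07) = 70.30 dB.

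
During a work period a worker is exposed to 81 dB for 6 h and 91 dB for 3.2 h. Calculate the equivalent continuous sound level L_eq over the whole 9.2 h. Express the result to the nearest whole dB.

L_eq = 10·log₁₀[(1/T)·Σ tᵢ·10^(Lᵢ/10)] with T = 9.2 h.
Σ tᵢ·10^(Lᵢ/10) = 6·10^(81/10) + 3.2·10^(91/10) = 4.784e+09.
L_eq = 10·log₁₀(4.784e+09/9.2) = 87.16 dB.

87 dB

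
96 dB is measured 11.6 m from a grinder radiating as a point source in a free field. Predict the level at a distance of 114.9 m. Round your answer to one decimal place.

76.1 dB

Spherical spreading from a point source gives a 20·log₁₀(r₂/r₁) drop.
L₂ = 96 − 20·log₁₀(114.9/11.6) = 96 − 19.917 = 76.08 dB.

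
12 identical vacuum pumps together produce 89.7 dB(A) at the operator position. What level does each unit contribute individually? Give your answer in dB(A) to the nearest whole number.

79 dB(A)

For N identical incoherent sources L_total = L₁ + 10·log₁₀ N, so L₁ = 89.7 − 10·log₁₀(12) = 89.7 − 10.792.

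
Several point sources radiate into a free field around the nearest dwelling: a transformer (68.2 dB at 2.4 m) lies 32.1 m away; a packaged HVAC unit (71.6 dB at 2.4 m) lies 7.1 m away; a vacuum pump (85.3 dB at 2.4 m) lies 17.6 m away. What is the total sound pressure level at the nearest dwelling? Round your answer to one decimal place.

69.0 dB

Apply inverse-square spreading to bring every level to the receiver, then sum 10^(L/10).
transformer: 68.2 − 20·log₁₀(32.1/2.4) = 68.2 − 22.53 = 45.67 dB.
packaged HVAC unit: 71.6 − 20·log₁₀(7.1/2.4) = 71.6 − 9.42 = 62.18 dB.
vacuum pump: 85.3 − 20·log₁₀(17.6/2.4) = 85.3 − 17.31 = 67.99 dB.
Σ 10^(L/10) = 7.989e+06 → L_total = 10·log₁₀(7.989e+06) = 69.03 dB.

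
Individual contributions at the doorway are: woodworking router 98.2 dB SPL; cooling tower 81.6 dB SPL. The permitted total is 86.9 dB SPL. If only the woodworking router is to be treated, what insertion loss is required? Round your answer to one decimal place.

Fixed contribution from the other source: Σ 10^(L/10) = 10^(81.6/10) = 1.445e+08 (81.60 dB SPL).
To meet 86.9 dB SPL overall, the treated woodworking router may contribute at most 10^(86.9/10) − 1.445e+08 = 3.452e+08, i.e. 85.38 dB SPL.
Required insertion loss = 98.2 − 85.38 = 12.82 dB.

12.8 dB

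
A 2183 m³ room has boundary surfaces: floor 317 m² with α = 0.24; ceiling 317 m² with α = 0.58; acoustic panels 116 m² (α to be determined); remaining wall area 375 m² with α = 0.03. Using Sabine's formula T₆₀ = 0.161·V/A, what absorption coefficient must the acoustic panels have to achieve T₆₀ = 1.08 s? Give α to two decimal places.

0.47

From T₆₀ = 0.161·V/A, the target T₆₀ = 1.08 s needs A = 0.161·2183/1.08 = 325.43 m².
Absorption from the other surfaces = 317·0.24 + 317·0.58 + 375·0.03 = 271.19 m², so the acoustic panels must supply 54.24 m² over 116 m².
α = 54.24/116 = 0.468.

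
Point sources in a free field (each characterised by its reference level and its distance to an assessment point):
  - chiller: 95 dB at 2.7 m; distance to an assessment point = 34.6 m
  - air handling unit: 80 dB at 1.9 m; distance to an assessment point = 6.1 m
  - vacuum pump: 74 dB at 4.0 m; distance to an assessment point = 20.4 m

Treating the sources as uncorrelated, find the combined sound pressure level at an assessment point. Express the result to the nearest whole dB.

Apply inverse-square spreading to bring every level to the receiver, then sum 10^(L/10).
chiller: 95 − 20·log₁₀(34.6/2.7) = 95 − 22.15 = 72.85 dB.
air handling unit: 80 − 20·log₁₀(6.1/1.9) = 80 − 10.13 = 69.87 dB.
vacuum pump: 74 − 20·log₁₀(20.4/4.0) = 74 − 14.15 = 59.85 dB.
Σ 10^(L/10) = 2.992e+07 → L_total = 10·log₁₀(2.992e+07) = 74.76 dB.

75 dB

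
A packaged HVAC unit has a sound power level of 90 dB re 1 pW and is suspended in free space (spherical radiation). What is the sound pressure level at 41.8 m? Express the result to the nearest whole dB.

47 dB

Free-field spherical radiation: L_p = L_w − 10·log₁₀(4π·r²), r = 41.8 m.
4π·r² = 2.196e+04 m², 10·log₁₀ of that is 43.416 dB.
L_p = 90 − 43.416 = 46.58 dB.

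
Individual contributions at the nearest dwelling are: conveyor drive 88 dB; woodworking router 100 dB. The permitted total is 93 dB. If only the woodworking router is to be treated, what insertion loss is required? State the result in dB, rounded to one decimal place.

Fixed contribution from the other source: Σ 10^(L/10) = 10^(88/10) = 6.310e+08 (88.00 dB).
The limit corresponds to 10^(93/10) = 1.995e+09; subtracting the fixed part leaves 1.364e+09 for the woodworking router, i.e. 91.35 dB.
Required insertion loss = 100 − 91.35 = 8.65 dB.

8.7 dB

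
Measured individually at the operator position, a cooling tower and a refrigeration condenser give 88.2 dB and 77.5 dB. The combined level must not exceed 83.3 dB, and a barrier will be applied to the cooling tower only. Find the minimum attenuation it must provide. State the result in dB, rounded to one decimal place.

6.2 dB

Everything except the cooling tower sums to 10^(77.5/10) = 5.623e+07 in linear terms, 77.50 dB.
To meet 83.3 dB overall, the treated cooling tower may contribute at most 10^(83.3/10) − 5.623e+07 = 1.576e+08, i.e. 81.97 dB.
Required insertion loss = 88.2 − 81.97 = 6.23 dB.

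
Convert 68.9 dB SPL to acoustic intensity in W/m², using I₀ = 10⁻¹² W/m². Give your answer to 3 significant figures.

L = 10·log₁₀(I/I₀) ⇒ I = I₀·10^(L/10) = 10⁻¹² × 10^6.89.

7.76e-06 W/m²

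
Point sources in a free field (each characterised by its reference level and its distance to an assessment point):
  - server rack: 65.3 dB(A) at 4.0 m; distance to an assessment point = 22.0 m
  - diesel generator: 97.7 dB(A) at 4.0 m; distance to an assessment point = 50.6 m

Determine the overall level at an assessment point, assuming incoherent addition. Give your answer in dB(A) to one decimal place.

Apply inverse-square spreading to bring every level to the receiver, then sum 10^(L/10).
server rack: 65.3 − 20·log₁₀(22.0/4.0) = 65.3 − 14.81 = 50.49 dB(A).
diesel generator: 97.7 − 20·log₁₀(50.6/4.0) = 97.7 − 22.04 = 75.66 dB(A).
Σ 10^(L/10) = 3.691e+07 → L_total = 10·log₁₀(3.691e+07) = 75.67 dB(A).

75.7 dB(A)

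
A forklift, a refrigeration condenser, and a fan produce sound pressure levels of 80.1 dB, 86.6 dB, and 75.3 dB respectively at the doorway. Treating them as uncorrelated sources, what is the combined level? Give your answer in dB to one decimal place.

For uncorrelated sources the intensities add, so convert each level to linear form, sum, and take 10·log₁₀ of the total.
Σ 10^(L/10) = 10^(80.1/10) + 10^(86.6/10) + 10^(75.3/10) = 5.933e+08.
L_total = 10·log₁₀(5.933e+08) = 87.73 dB.

87.7 dB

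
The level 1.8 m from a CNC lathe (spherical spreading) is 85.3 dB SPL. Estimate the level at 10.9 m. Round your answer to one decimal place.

69.7 dB SPL

Spherical spreading from a point source gives a 20·log₁₀(r₂/r₁) drop.
L₂ = 85.3 − 20·log₁₀(10.9/1.8) = 85.3 − 15.643 = 69.66 dB SPL.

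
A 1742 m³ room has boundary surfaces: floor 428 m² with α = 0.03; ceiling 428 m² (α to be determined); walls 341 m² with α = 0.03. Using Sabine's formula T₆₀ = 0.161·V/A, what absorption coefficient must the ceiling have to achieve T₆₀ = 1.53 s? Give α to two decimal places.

From T₆₀ = 0.161·V/A, the target T₆₀ = 1.53 s needs A = 0.161·1742/1.53 = 183.31 m².
Absorption from the other surfaces = 428·0.03 + 341·0.03 = 23.07 m², so the ceiling must supply 160.24 m² over 428 m².
α = 160.24/428 = 0.374.

0.37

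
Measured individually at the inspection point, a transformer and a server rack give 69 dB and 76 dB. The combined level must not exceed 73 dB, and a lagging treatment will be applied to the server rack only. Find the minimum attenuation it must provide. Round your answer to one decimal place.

Fixed contribution from the other source: Σ 10^(L/10) = 10^(69/10) = 7.943e+06 (69.00 dB).
To meet 73 dB overall, the treated server rack may contribute at most 10^(73/10) − 7.943e+06 = 1.201e+07, i.e. 70.80 dB.
Required insertion loss = 76 − 70.80 = 5.20 dB.

5.2 dB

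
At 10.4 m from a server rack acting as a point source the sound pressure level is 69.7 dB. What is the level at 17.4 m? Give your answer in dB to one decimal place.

65.2 dB

Spherical spreading from a point source gives a 20·log₁₀(r₂/r₁) drop.
L₂ = 69.7 − 20·log₁₀(17.4/10.4) = 69.7 − 4.470 = 65.23 dB.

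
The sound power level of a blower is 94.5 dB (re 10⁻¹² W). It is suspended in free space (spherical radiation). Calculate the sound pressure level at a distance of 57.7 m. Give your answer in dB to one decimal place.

The power spreads over a sphere of area 4π·r², so L_p = L_w − 10·log₁₀(4π·r²).
4π·r² = 4.184e+04 m², 10·log₁₀ of that is 46.216 dB.
L_p = 94.5 − 46.216 = 48.28 dB.

48.3 dB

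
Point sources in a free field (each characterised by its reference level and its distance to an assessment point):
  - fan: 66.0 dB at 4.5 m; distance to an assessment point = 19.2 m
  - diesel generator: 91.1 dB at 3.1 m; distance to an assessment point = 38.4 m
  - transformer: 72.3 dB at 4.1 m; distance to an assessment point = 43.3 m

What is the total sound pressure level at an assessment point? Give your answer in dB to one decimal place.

69.4 dB

Propagate each source to the receiver with L = L_ref − 20·log₁₀(r/r_ref), then add intensities.
fan: 66.0 − 20·log₁₀(19.2/4.5) = 66.0 − 12.60 = 53.40 dB.
diesel generator: 91.1 − 20·log₁₀(38.4/3.1) = 91.1 − 21.86 = 69.24 dB.
transformer: 72.3 − 20·log₁₀(43.3/4.1) = 72.3 − 20.47 = 51.83 dB.
Σ 10^(L/10) = 8.767e+06 → L_total = 10·log₁₀(8.767e+06) = 69.43 dB.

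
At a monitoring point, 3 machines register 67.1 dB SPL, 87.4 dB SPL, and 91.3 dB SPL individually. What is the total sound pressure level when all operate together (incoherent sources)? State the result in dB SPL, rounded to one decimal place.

Incoherent sources combine by intensity addition: L_total = 10·log₁₀(Σ 10^(L_i/10)).
Σ 10^(L/10) = 10^(67.1/10) + 10^(87.4/10) + 10^(91.3/10) = 1.904e+09.
L_total = 10·log₁₀(1.904e+09) = 92.80 dB SPL.

92.8 dB SPL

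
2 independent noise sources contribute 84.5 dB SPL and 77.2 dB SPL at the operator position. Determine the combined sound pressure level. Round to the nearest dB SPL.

For uncorrelated sources the intensities add, so convert each level to linear form, sum, and take 10·log₁₀ of the total.
Σ 10^(L/10) = 10^(84.5/10) + 10^(77.2/10) = 3.343e+08.
L_total = 10·log₁₀(3.343e+08) = 85.24 dB SPL.

85 dB SPL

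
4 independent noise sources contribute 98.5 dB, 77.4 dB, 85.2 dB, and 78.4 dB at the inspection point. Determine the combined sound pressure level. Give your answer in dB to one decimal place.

For uncorrelated sources the intensities add, so convert each level to linear form, sum, and take 10·log₁₀ of the total.
Σ 10^(L/10) = 10^(98.5/10) + 10^(77.4/10) + 10^(85.2/10) + 10^(78.4/10) = 7.535e+09.
L_total = 10·log₁₀(7.535e+09) = 98.77 dB.

98.8 dB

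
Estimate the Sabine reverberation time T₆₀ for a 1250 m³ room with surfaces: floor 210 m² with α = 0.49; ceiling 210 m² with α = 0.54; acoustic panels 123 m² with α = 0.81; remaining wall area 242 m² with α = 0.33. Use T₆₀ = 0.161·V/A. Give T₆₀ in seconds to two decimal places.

Total absorption A = 210·0.49 + 210·0.54 + 123·0.81 + 242·0.33 = 395.79 m² sabins.
T₆₀ = 0.161 × 1250 / 395.79 = 0.508 s.

0.51 s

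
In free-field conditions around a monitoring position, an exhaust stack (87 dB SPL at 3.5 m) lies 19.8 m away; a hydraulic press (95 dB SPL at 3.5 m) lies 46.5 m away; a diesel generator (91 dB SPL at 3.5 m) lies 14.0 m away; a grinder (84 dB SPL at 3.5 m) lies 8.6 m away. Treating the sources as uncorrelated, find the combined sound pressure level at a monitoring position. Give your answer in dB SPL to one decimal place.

Propagate each source to the receiver with L = L_ref − 20·log₁₀(r/r_ref), then add intensities.
exhaust stack: 87 − 20·log₁₀(19.8/3.5) = 87 − 15.05 = 71.95 dB SPL.
hydraulic press: 95 − 20·log₁₀(46.5/3.5) = 95 − 22.47 = 72.53 dB SPL.
diesel generator: 91 − 20·log₁₀(14.0/3.5) = 91 − 12.04 = 78.96 dB SPL.
grinder: 84 − 20·log₁₀(8.6/3.5) = 84 − 7.81 = 76.19 dB SPL.
Σ 10^(L/10) = 1.539e+08 → L_total = 10·log₁₀(1.539e+08) = 81.87 dB SPL.

81.9 dB SPL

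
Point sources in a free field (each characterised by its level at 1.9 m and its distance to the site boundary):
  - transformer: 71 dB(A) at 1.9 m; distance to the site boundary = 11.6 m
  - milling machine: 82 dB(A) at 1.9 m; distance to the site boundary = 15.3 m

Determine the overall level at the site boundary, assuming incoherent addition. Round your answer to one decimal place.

First find each source's level at the receiver (point-source: −20·log₁₀(r/r_ref)), then combine on an intensity basis.
transformer: 71 − 20·log₁₀(11.6/1.9) = 71 − 15.71 = 55.29 dB(A).
milling machine: 82 − 20·log₁₀(15.3/1.9) = 82 − 18.12 = 63.88 dB(A).
Σ 10^(L/10) = 2.782e+06 → L_total = 10·log₁₀(2.782e+06) = 64.44 dB(A).

64.4 dB(A)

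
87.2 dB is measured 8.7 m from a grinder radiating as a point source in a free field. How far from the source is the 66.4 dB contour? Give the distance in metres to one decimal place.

95.4 m

Point-source spreading drops the level by 20·log₁₀(r₂/r₁); inverting, r₂/r₁ = 10^(ΔL/20).
r₂ = 8.7·10^((87.2−66.4)/20) = 8.7·10^(20.8/20) = 95.39 m.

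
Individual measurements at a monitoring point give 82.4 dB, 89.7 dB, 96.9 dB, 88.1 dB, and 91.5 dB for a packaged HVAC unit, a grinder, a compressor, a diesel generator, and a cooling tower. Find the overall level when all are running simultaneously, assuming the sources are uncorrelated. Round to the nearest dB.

Incoherent sources combine by intensity addition: L_total = 10·log₁₀(Σ 10^(L_i/10)).
Σ 10^(L/10) = 10^(82.4/10) + 10^(89.7/10) + 10^(96.9/10) + 10^(88.1/10) + 10^(91.5/10) = 8.063e+09.
L_total = 10·log₁₀(8.063e+09) = 99.06 dB.

99 dB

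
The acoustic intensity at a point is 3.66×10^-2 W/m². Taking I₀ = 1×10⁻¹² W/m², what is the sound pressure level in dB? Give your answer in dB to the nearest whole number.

I/I₀ = 3.66×10^-2/10⁻¹² = 3.66×10^10, and L = 10·log₁₀(I/I₀).
L = 10·(0.5635 + 10) = 105.63 dB.

106 dB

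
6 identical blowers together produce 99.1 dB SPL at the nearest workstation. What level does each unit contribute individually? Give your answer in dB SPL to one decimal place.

91.3 dB SPL

For N identical incoherent sources L_total = L₁ + 10·log₁₀ N, so L₁ = 99.1 − 10·log₁₀(6) = 99.1 − 7.782.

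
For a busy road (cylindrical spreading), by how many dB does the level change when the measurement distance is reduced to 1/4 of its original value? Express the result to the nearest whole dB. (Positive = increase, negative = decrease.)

With cylindrical spreading the level changes by −10·log₁₀(r₂/r₁).
ΔL = −10·log₁₀(0.25) = +6.02 dB.

+6 dB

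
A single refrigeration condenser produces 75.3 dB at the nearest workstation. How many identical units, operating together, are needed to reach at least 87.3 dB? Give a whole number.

Need L₁ + 10·log₁₀ N ≥ 87.3, i.e. log₁₀ N ≥ 1.20.
N ≥ 10^(12.0/10) = 15.849, so N = 16.

16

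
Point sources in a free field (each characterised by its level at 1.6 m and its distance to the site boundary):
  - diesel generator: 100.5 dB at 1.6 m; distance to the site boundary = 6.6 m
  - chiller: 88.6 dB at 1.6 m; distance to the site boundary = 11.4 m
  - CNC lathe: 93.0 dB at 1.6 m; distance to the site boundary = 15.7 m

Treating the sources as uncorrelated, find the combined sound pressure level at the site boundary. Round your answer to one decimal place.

88.4 dB

First find each source's level at the receiver (point-source: −20·log₁₀(r/r_ref)), then combine on an intensity basis.
diesel generator: 100.5 − 20·log₁₀(6.6/1.6) = 100.5 − 12.31 = 88.19 dB.
chiller: 88.6 − 20·log₁₀(11.4/1.6) = 88.6 − 17.06 = 71.54 dB.
CNC lathe: 93.0 − 20·log₁₀(15.7/1.6) = 93.0 − 19.84 = 73.16 dB.
Σ 10^(L/10) = 6.944e+08 → L_total = 10·log₁₀(6.944e+08) = 88.42 dB.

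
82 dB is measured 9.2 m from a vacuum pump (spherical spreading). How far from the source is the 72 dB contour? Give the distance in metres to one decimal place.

29.1 m

The 10.0 dB drop corresponds to a distance ratio of 10^(10.0/20) for a point source.
r₂ = 9.2·10^((82−72)/20) = 9.2·10^(10.0/20) = 29.09 m.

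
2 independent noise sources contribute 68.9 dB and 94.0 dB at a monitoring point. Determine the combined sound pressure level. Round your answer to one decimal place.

94.0 dB

Incoherent sources combine by intensity addition: L_total = 10·log₁₀(Σ 10^(L_i/10)).
Σ 10^(L/10) = 10^(68.9/10) + 10^(94.0/10) = 2.520e+09.
L_total = 10·log₁₀(2.520e+09) = 94.01 dB.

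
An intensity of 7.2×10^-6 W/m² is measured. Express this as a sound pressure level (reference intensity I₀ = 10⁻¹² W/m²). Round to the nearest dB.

L = 10·log₁₀(I/I₀) = 10·log₁₀(7.2×10^-6/10⁻¹²) = 10·log₁₀(7.2×10^6).
L = 10·(0.8573 + 6) = 68.57 dB.

69 dB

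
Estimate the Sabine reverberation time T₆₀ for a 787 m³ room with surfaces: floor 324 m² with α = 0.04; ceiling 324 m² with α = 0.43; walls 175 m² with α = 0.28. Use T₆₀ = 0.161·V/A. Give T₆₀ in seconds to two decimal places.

A = Σ Sᵢαᵢ = 324·0.04 + 324·0.43 + 175·0.28 = 201.28 m².
T₆₀ = 0.161 × 787 / 201.28 = 0.630 s.

0.63 s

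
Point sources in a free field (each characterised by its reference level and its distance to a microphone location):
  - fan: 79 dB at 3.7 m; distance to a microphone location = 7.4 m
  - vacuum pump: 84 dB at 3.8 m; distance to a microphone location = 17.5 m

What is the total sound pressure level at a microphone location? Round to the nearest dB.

First find each source's level at the receiver (point-source: −20·log₁₀(r/r_ref)), then combine on an intensity basis.
fan: 79 − 20·log₁₀(7.4/3.7) = 79 − 6.02 = 72.98 dB.
vacuum pump: 84 − 20·log₁₀(17.5/3.8) = 84 − 13.27 = 70.73 dB.
Σ 10^(L/10) = 3.170e+07 → L_total = 10·log₁₀(3.170e+07) = 75.01 dB.

75 dB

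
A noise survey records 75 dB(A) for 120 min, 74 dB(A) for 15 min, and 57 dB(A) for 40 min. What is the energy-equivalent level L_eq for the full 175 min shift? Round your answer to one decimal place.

73.8 dB(A)

Weight each interval's intensity by its duration and average over T = 175 min:
Σ tᵢ·10^(Lᵢ/10) = 120·10^(75/10) + 15·10^(74/10) + 40·10^(57/10) = 4.192e+09.
L_eq = 10·log₁₀(4.192e+09/175) = 73.79 dB(A).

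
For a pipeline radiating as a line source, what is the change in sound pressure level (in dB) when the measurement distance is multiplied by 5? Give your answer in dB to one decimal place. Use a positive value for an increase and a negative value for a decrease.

Line-source spreading: ΔL = −10·log₁₀(r₂/r₁).
ΔL = −10·log₁₀(5) = -6.99 dB.

-7.0 dB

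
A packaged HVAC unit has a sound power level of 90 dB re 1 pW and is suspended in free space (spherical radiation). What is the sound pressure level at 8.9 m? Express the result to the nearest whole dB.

60 dB

L_p = L_w − 10·log₁₀(4π·r²) with r = 8.9 m.
4π·r² = 995.4 m², 10·log₁₀ of that is 29.980 dB.
L_p = 90 − 29.980 = 60.02 dB.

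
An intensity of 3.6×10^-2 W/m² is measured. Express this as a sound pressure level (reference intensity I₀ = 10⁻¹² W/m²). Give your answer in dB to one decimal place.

105.6 dB

I/I₀ = 3.6×10^-2/10⁻¹² = 3.6×10^10, and L = 10·log₁₀(I/I₀).
L = 10·(0.5563 + 10) = 105.56 dB.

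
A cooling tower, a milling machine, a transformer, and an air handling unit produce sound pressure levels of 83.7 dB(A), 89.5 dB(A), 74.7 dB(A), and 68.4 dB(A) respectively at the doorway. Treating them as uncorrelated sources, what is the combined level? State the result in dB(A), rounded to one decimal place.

Incoherent sources combine by intensity addition: L_total = 10·log₁₀(Σ 10^(L_i/10)).
Σ 10^(L/10) = 10^(83.7/10) + 10^(89.5/10) + 10^(74.7/10) + 10^(68.4/10) = 1.162e+09.
L_total = 10·log₁₀(1.162e+09) = 90.65 dB(A).

90.7 dB(A)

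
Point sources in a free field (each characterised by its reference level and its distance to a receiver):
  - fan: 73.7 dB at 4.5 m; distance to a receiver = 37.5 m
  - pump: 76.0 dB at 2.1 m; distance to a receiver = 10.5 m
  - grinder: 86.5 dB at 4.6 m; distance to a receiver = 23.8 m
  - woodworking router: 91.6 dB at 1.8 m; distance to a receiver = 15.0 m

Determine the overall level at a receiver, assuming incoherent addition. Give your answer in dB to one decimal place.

Propagate each source to the receiver with L = L_ref − 20·log₁₀(r/r_ref), then add intensities.
fan: 73.7 − 20·log₁₀(37.5/4.5) = 73.7 − 18.42 = 55.28 dB.
pump: 76.0 − 20·log₁₀(10.5/2.1) = 76.0 − 13.98 = 62.02 dB.
grinder: 86.5 − 20·log₁₀(23.8/4.6) = 86.5 − 14.28 = 72.22 dB.
woodworking router: 91.6 − 20·log₁₀(15.0/1.8) = 91.6 − 18.42 = 73.18 dB.
Σ 10^(L/10) = 3.943e+07 → L_total = 10·log₁₀(3.943e+07) = 75.96 dB.

76.0 dB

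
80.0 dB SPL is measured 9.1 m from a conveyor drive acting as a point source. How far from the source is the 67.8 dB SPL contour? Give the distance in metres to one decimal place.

The 12.2 dB drop corresponds to a distance ratio of 10^(12.2/20) for a point source.
r₂ = 9.1·10^((80.0−67.8)/20) = 9.1·10^(12.2/20) = 37.07 m.

37.1 m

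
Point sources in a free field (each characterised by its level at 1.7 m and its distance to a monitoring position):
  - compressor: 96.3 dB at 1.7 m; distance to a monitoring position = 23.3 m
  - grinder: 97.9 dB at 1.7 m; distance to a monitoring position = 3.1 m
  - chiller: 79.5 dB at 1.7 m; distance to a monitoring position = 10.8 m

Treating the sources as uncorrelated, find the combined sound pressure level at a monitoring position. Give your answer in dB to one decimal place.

92.7 dB

Propagate each source to the receiver with L = L_ref − 20·log₁₀(r/r_ref), then add intensities.
compressor: 96.3 − 20·log₁₀(23.3/1.7) = 96.3 − 22.74 = 73.56 dB.
grinder: 97.9 − 20·log₁₀(3.1/1.7) = 97.9 − 5.22 = 92.68 dB.
chiller: 79.5 − 20·log₁₀(10.8/1.7) = 79.5 − 16.06 = 63.44 dB.
Σ 10^(L/10) = 1.879e+09 → L_total = 10·log₁₀(1.879e+09) = 92.74 dB.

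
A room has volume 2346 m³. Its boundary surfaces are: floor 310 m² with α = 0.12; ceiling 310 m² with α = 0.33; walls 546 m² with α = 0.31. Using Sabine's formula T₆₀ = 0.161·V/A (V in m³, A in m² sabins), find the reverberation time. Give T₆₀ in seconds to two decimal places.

Summing Sᵢαᵢ: 310·0.12 + 310·0.33 + 546·0.31 = 308.76 m².
T₆₀ = 0.161 × 2346 / 308.76 = 1.223 s.

1.22 s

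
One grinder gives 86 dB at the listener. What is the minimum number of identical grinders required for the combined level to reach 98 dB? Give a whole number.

N identical sources give L₁ + 10·log₁₀ N, so require 10·log₁₀ N ≥ 98 − 86 = 12.0 dB.
N ≥ 10^(12.0/10) = 15.849, so N = 16.

16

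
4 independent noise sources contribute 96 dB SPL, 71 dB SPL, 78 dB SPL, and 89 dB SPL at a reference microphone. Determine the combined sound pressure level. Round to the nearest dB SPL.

97 dB SPL

For uncorrelated sources the intensities add, so convert each level to linear form, sum, and take 10·log₁₀ of the total.
Σ 10^(L/10) = 10^(96/10) + 10^(71/10) + 10^(78/10) + 10^(89/10) = 4.851e+09.
L_total = 10·log₁₀(4.851e+09) = 96.86 dB SPL.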